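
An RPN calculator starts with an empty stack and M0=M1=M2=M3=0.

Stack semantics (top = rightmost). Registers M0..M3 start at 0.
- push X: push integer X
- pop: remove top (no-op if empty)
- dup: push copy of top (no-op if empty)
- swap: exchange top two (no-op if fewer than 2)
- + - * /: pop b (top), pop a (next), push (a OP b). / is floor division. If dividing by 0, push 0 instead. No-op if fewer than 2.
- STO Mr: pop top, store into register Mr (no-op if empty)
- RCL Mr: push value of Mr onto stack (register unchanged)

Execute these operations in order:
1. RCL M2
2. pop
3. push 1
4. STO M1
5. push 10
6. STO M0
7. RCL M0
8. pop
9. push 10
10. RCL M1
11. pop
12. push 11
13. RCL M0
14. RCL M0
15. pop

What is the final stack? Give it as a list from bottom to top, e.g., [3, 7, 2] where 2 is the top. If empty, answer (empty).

After op 1 (RCL M2): stack=[0] mem=[0,0,0,0]
After op 2 (pop): stack=[empty] mem=[0,0,0,0]
After op 3 (push 1): stack=[1] mem=[0,0,0,0]
After op 4 (STO M1): stack=[empty] mem=[0,1,0,0]
After op 5 (push 10): stack=[10] mem=[0,1,0,0]
After op 6 (STO M0): stack=[empty] mem=[10,1,0,0]
After op 7 (RCL M0): stack=[10] mem=[10,1,0,0]
After op 8 (pop): stack=[empty] mem=[10,1,0,0]
After op 9 (push 10): stack=[10] mem=[10,1,0,0]
After op 10 (RCL M1): stack=[10,1] mem=[10,1,0,0]
After op 11 (pop): stack=[10] mem=[10,1,0,0]
After op 12 (push 11): stack=[10,11] mem=[10,1,0,0]
After op 13 (RCL M0): stack=[10,11,10] mem=[10,1,0,0]
After op 14 (RCL M0): stack=[10,11,10,10] mem=[10,1,0,0]
After op 15 (pop): stack=[10,11,10] mem=[10,1,0,0]

Answer: [10, 11, 10]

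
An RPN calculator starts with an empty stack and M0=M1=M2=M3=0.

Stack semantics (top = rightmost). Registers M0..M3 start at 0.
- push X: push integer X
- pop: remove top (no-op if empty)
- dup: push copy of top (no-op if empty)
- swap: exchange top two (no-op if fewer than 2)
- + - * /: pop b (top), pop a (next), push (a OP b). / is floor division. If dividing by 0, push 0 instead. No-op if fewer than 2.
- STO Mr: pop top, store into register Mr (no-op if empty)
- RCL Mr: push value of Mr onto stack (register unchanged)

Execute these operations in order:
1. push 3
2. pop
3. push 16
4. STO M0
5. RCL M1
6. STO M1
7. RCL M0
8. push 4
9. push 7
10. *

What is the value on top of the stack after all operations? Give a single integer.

After op 1 (push 3): stack=[3] mem=[0,0,0,0]
After op 2 (pop): stack=[empty] mem=[0,0,0,0]
After op 3 (push 16): stack=[16] mem=[0,0,0,0]
After op 4 (STO M0): stack=[empty] mem=[16,0,0,0]
After op 5 (RCL M1): stack=[0] mem=[16,0,0,0]
After op 6 (STO M1): stack=[empty] mem=[16,0,0,0]
After op 7 (RCL M0): stack=[16] mem=[16,0,0,0]
After op 8 (push 4): stack=[16,4] mem=[16,0,0,0]
After op 9 (push 7): stack=[16,4,7] mem=[16,0,0,0]
After op 10 (*): stack=[16,28] mem=[16,0,0,0]

Answer: 28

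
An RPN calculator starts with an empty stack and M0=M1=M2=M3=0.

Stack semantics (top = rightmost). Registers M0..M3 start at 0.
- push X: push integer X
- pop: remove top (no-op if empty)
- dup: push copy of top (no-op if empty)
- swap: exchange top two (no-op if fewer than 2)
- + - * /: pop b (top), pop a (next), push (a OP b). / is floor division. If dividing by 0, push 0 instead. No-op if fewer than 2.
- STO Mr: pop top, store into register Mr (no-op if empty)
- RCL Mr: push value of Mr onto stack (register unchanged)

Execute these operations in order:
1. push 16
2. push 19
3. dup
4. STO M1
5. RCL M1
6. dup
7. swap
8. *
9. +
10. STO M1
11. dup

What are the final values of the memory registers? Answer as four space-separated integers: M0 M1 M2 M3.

Answer: 0 380 0 0

Derivation:
After op 1 (push 16): stack=[16] mem=[0,0,0,0]
After op 2 (push 19): stack=[16,19] mem=[0,0,0,0]
After op 3 (dup): stack=[16,19,19] mem=[0,0,0,0]
After op 4 (STO M1): stack=[16,19] mem=[0,19,0,0]
After op 5 (RCL M1): stack=[16,19,19] mem=[0,19,0,0]
After op 6 (dup): stack=[16,19,19,19] mem=[0,19,0,0]
After op 7 (swap): stack=[16,19,19,19] mem=[0,19,0,0]
After op 8 (*): stack=[16,19,361] mem=[0,19,0,0]
After op 9 (+): stack=[16,380] mem=[0,19,0,0]
After op 10 (STO M1): stack=[16] mem=[0,380,0,0]
After op 11 (dup): stack=[16,16] mem=[0,380,0,0]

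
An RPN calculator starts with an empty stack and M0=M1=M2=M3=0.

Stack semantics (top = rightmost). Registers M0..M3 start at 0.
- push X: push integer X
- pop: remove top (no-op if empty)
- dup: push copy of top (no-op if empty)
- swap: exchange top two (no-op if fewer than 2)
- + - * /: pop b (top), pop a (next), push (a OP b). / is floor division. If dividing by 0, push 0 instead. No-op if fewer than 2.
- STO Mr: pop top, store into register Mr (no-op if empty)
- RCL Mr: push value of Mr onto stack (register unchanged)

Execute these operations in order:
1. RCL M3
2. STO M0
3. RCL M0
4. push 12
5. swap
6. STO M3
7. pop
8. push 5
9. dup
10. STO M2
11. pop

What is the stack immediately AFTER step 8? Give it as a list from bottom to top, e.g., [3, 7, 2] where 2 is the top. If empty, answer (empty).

After op 1 (RCL M3): stack=[0] mem=[0,0,0,0]
After op 2 (STO M0): stack=[empty] mem=[0,0,0,0]
After op 3 (RCL M0): stack=[0] mem=[0,0,0,0]
After op 4 (push 12): stack=[0,12] mem=[0,0,0,0]
After op 5 (swap): stack=[12,0] mem=[0,0,0,0]
After op 6 (STO M3): stack=[12] mem=[0,0,0,0]
After op 7 (pop): stack=[empty] mem=[0,0,0,0]
After op 8 (push 5): stack=[5] mem=[0,0,0,0]

[5]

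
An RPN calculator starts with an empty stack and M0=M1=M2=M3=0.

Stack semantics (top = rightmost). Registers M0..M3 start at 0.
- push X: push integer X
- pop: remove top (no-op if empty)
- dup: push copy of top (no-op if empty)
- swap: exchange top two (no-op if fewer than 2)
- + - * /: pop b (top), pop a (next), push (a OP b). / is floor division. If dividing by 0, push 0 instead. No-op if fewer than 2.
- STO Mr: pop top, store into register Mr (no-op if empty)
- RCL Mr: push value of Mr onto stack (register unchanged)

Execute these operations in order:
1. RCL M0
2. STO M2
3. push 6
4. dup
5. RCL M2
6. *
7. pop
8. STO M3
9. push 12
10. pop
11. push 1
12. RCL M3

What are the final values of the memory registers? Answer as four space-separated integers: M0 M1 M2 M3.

Answer: 0 0 0 6

Derivation:
After op 1 (RCL M0): stack=[0] mem=[0,0,0,0]
After op 2 (STO M2): stack=[empty] mem=[0,0,0,0]
After op 3 (push 6): stack=[6] mem=[0,0,0,0]
After op 4 (dup): stack=[6,6] mem=[0,0,0,0]
After op 5 (RCL M2): stack=[6,6,0] mem=[0,0,0,0]
After op 6 (*): stack=[6,0] mem=[0,0,0,0]
After op 7 (pop): stack=[6] mem=[0,0,0,0]
After op 8 (STO M3): stack=[empty] mem=[0,0,0,6]
After op 9 (push 12): stack=[12] mem=[0,0,0,6]
After op 10 (pop): stack=[empty] mem=[0,0,0,6]
After op 11 (push 1): stack=[1] mem=[0,0,0,6]
After op 12 (RCL M3): stack=[1,6] mem=[0,0,0,6]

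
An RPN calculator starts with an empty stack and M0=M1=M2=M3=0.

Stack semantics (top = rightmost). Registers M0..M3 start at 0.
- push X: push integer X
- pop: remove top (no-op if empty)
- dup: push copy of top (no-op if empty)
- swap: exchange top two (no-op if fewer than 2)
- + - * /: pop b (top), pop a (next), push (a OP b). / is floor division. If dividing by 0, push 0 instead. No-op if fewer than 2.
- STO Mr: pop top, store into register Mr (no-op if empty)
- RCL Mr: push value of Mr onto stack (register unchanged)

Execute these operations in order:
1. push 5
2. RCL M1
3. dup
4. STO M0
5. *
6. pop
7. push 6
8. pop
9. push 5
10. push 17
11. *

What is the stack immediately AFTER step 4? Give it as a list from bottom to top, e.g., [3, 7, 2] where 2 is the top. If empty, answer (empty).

After op 1 (push 5): stack=[5] mem=[0,0,0,0]
After op 2 (RCL M1): stack=[5,0] mem=[0,0,0,0]
After op 3 (dup): stack=[5,0,0] mem=[0,0,0,0]
After op 4 (STO M0): stack=[5,0] mem=[0,0,0,0]

[5, 0]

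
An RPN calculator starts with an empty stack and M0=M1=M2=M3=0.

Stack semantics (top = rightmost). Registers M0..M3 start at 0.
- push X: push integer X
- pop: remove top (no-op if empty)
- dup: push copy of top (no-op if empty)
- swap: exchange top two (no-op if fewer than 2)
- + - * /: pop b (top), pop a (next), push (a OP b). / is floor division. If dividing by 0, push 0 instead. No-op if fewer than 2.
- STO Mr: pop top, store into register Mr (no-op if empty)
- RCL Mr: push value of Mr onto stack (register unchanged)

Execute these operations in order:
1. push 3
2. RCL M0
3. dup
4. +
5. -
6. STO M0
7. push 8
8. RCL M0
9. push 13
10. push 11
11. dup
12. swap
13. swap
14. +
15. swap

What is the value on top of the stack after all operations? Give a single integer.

After op 1 (push 3): stack=[3] mem=[0,0,0,0]
After op 2 (RCL M0): stack=[3,0] mem=[0,0,0,0]
After op 3 (dup): stack=[3,0,0] mem=[0,0,0,0]
After op 4 (+): stack=[3,0] mem=[0,0,0,0]
After op 5 (-): stack=[3] mem=[0,0,0,0]
After op 6 (STO M0): stack=[empty] mem=[3,0,0,0]
After op 7 (push 8): stack=[8] mem=[3,0,0,0]
After op 8 (RCL M0): stack=[8,3] mem=[3,0,0,0]
After op 9 (push 13): stack=[8,3,13] mem=[3,0,0,0]
After op 10 (push 11): stack=[8,3,13,11] mem=[3,0,0,0]
After op 11 (dup): stack=[8,3,13,11,11] mem=[3,0,0,0]
After op 12 (swap): stack=[8,3,13,11,11] mem=[3,0,0,0]
After op 13 (swap): stack=[8,3,13,11,11] mem=[3,0,0,0]
After op 14 (+): stack=[8,3,13,22] mem=[3,0,0,0]
After op 15 (swap): stack=[8,3,22,13] mem=[3,0,0,0]

Answer: 13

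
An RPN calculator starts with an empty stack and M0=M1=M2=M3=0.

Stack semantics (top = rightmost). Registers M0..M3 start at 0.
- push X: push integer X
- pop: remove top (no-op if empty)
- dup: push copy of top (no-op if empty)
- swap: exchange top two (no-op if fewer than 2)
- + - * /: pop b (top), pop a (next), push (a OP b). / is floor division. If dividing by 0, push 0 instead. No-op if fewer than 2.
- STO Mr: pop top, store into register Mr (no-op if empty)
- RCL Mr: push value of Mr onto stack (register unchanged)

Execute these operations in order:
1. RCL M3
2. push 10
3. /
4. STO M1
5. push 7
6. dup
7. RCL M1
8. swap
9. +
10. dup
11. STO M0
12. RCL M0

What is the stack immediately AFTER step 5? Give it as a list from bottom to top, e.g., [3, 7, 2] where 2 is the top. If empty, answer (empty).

After op 1 (RCL M3): stack=[0] mem=[0,0,0,0]
After op 2 (push 10): stack=[0,10] mem=[0,0,0,0]
After op 3 (/): stack=[0] mem=[0,0,0,0]
After op 4 (STO M1): stack=[empty] mem=[0,0,0,0]
After op 5 (push 7): stack=[7] mem=[0,0,0,0]

[7]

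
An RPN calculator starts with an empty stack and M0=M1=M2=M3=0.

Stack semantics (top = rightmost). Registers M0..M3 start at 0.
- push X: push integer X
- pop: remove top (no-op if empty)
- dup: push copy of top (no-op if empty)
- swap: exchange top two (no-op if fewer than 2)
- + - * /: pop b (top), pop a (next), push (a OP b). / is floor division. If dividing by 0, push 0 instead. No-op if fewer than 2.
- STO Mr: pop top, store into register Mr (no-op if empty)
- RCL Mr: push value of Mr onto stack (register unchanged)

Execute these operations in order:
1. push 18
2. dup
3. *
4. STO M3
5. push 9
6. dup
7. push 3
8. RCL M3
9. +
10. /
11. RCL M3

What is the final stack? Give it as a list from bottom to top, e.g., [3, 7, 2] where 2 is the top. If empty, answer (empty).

Answer: [9, 0, 324]

Derivation:
After op 1 (push 18): stack=[18] mem=[0,0,0,0]
After op 2 (dup): stack=[18,18] mem=[0,0,0,0]
After op 3 (*): stack=[324] mem=[0,0,0,0]
After op 4 (STO M3): stack=[empty] mem=[0,0,0,324]
After op 5 (push 9): stack=[9] mem=[0,0,0,324]
After op 6 (dup): stack=[9,9] mem=[0,0,0,324]
After op 7 (push 3): stack=[9,9,3] mem=[0,0,0,324]
After op 8 (RCL M3): stack=[9,9,3,324] mem=[0,0,0,324]
After op 9 (+): stack=[9,9,327] mem=[0,0,0,324]
After op 10 (/): stack=[9,0] mem=[0,0,0,324]
After op 11 (RCL M3): stack=[9,0,324] mem=[0,0,0,324]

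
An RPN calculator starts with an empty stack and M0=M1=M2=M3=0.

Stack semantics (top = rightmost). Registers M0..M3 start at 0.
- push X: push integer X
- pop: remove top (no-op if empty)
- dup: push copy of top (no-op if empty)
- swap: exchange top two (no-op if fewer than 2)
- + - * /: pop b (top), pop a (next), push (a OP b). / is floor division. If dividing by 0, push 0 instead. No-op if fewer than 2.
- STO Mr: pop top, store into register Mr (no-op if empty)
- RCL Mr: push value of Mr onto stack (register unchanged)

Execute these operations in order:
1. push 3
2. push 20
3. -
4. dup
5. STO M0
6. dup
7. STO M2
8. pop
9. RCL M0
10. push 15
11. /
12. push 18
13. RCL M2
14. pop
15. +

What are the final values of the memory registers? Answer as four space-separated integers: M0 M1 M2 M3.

Answer: -17 0 -17 0

Derivation:
After op 1 (push 3): stack=[3] mem=[0,0,0,0]
After op 2 (push 20): stack=[3,20] mem=[0,0,0,0]
After op 3 (-): stack=[-17] mem=[0,0,0,0]
After op 4 (dup): stack=[-17,-17] mem=[0,0,0,0]
After op 5 (STO M0): stack=[-17] mem=[-17,0,0,0]
After op 6 (dup): stack=[-17,-17] mem=[-17,0,0,0]
After op 7 (STO M2): stack=[-17] mem=[-17,0,-17,0]
After op 8 (pop): stack=[empty] mem=[-17,0,-17,0]
After op 9 (RCL M0): stack=[-17] mem=[-17,0,-17,0]
After op 10 (push 15): stack=[-17,15] mem=[-17,0,-17,0]
After op 11 (/): stack=[-2] mem=[-17,0,-17,0]
After op 12 (push 18): stack=[-2,18] mem=[-17,0,-17,0]
After op 13 (RCL M2): stack=[-2,18,-17] mem=[-17,0,-17,0]
After op 14 (pop): stack=[-2,18] mem=[-17,0,-17,0]
After op 15 (+): stack=[16] mem=[-17,0,-17,0]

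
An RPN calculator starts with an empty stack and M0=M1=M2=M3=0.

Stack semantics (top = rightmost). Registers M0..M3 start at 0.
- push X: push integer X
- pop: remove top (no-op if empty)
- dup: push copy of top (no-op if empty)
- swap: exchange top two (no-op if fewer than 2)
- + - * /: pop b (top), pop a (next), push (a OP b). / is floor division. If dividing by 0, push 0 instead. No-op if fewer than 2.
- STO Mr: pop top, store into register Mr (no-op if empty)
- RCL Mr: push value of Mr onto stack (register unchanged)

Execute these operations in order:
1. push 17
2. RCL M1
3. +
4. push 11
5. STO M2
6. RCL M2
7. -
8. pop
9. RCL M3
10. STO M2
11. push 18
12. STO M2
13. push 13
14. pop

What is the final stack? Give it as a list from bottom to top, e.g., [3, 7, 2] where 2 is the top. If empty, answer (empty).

Answer: (empty)

Derivation:
After op 1 (push 17): stack=[17] mem=[0,0,0,0]
After op 2 (RCL M1): stack=[17,0] mem=[0,0,0,0]
After op 3 (+): stack=[17] mem=[0,0,0,0]
After op 4 (push 11): stack=[17,11] mem=[0,0,0,0]
After op 5 (STO M2): stack=[17] mem=[0,0,11,0]
After op 6 (RCL M2): stack=[17,11] mem=[0,0,11,0]
After op 7 (-): stack=[6] mem=[0,0,11,0]
After op 8 (pop): stack=[empty] mem=[0,0,11,0]
After op 9 (RCL M3): stack=[0] mem=[0,0,11,0]
After op 10 (STO M2): stack=[empty] mem=[0,0,0,0]
After op 11 (push 18): stack=[18] mem=[0,0,0,0]
After op 12 (STO M2): stack=[empty] mem=[0,0,18,0]
After op 13 (push 13): stack=[13] mem=[0,0,18,0]
After op 14 (pop): stack=[empty] mem=[0,0,18,0]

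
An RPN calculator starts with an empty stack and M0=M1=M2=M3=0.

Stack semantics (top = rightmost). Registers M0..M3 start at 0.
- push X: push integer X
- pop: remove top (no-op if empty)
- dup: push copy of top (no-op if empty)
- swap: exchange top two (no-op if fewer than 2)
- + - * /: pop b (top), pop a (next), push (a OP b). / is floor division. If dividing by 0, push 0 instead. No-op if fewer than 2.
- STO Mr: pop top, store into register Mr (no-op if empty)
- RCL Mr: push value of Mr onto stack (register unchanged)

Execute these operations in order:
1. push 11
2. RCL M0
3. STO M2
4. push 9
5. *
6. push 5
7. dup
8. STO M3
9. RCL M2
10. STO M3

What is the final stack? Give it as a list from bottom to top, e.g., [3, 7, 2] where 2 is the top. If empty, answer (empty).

After op 1 (push 11): stack=[11] mem=[0,0,0,0]
After op 2 (RCL M0): stack=[11,0] mem=[0,0,0,0]
After op 3 (STO M2): stack=[11] mem=[0,0,0,0]
After op 4 (push 9): stack=[11,9] mem=[0,0,0,0]
After op 5 (*): stack=[99] mem=[0,0,0,0]
After op 6 (push 5): stack=[99,5] mem=[0,0,0,0]
After op 7 (dup): stack=[99,5,5] mem=[0,0,0,0]
After op 8 (STO M3): stack=[99,5] mem=[0,0,0,5]
After op 9 (RCL M2): stack=[99,5,0] mem=[0,0,0,5]
After op 10 (STO M3): stack=[99,5] mem=[0,0,0,0]

Answer: [99, 5]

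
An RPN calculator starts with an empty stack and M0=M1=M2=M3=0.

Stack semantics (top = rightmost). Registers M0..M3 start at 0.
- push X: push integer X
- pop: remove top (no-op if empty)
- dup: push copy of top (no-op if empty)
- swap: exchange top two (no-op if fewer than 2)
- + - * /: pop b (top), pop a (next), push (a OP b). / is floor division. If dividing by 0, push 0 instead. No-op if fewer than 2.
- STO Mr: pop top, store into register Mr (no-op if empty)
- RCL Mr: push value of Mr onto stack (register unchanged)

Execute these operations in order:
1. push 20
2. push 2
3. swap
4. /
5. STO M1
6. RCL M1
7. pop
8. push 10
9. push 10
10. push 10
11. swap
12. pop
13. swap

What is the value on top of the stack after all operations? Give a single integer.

Answer: 10

Derivation:
After op 1 (push 20): stack=[20] mem=[0,0,0,0]
After op 2 (push 2): stack=[20,2] mem=[0,0,0,0]
After op 3 (swap): stack=[2,20] mem=[0,0,0,0]
After op 4 (/): stack=[0] mem=[0,0,0,0]
After op 5 (STO M1): stack=[empty] mem=[0,0,0,0]
After op 6 (RCL M1): stack=[0] mem=[0,0,0,0]
After op 7 (pop): stack=[empty] mem=[0,0,0,0]
After op 8 (push 10): stack=[10] mem=[0,0,0,0]
After op 9 (push 10): stack=[10,10] mem=[0,0,0,0]
After op 10 (push 10): stack=[10,10,10] mem=[0,0,0,0]
After op 11 (swap): stack=[10,10,10] mem=[0,0,0,0]
After op 12 (pop): stack=[10,10] mem=[0,0,0,0]
After op 13 (swap): stack=[10,10] mem=[0,0,0,0]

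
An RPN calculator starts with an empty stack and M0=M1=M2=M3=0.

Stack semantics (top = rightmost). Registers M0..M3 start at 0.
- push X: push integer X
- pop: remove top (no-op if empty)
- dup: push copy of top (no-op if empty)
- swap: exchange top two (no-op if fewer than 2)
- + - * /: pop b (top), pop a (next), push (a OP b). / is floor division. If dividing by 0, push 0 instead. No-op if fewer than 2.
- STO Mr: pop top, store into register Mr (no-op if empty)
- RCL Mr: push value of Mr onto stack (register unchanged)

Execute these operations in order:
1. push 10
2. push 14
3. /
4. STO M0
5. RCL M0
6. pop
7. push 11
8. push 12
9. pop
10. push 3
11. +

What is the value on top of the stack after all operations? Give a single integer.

Answer: 14

Derivation:
After op 1 (push 10): stack=[10] mem=[0,0,0,0]
After op 2 (push 14): stack=[10,14] mem=[0,0,0,0]
After op 3 (/): stack=[0] mem=[0,0,0,0]
After op 4 (STO M0): stack=[empty] mem=[0,0,0,0]
After op 5 (RCL M0): stack=[0] mem=[0,0,0,0]
After op 6 (pop): stack=[empty] mem=[0,0,0,0]
After op 7 (push 11): stack=[11] mem=[0,0,0,0]
After op 8 (push 12): stack=[11,12] mem=[0,0,0,0]
After op 9 (pop): stack=[11] mem=[0,0,0,0]
After op 10 (push 3): stack=[11,3] mem=[0,0,0,0]
After op 11 (+): stack=[14] mem=[0,0,0,0]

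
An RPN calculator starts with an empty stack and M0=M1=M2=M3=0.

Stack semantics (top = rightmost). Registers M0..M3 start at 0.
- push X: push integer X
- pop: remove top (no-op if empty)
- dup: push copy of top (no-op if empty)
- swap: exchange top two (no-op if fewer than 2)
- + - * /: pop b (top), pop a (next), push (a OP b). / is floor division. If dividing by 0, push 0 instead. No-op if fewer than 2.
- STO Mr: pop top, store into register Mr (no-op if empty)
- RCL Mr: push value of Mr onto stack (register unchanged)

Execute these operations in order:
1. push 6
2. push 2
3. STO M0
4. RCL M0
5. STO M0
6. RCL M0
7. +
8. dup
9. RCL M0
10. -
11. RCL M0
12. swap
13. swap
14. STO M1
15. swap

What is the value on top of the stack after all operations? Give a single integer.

After op 1 (push 6): stack=[6] mem=[0,0,0,0]
After op 2 (push 2): stack=[6,2] mem=[0,0,0,0]
After op 3 (STO M0): stack=[6] mem=[2,0,0,0]
After op 4 (RCL M0): stack=[6,2] mem=[2,0,0,0]
After op 5 (STO M0): stack=[6] mem=[2,0,0,0]
After op 6 (RCL M0): stack=[6,2] mem=[2,0,0,0]
After op 7 (+): stack=[8] mem=[2,0,0,0]
After op 8 (dup): stack=[8,8] mem=[2,0,0,0]
After op 9 (RCL M0): stack=[8,8,2] mem=[2,0,0,0]
After op 10 (-): stack=[8,6] mem=[2,0,0,0]
After op 11 (RCL M0): stack=[8,6,2] mem=[2,0,0,0]
After op 12 (swap): stack=[8,2,6] mem=[2,0,0,0]
After op 13 (swap): stack=[8,6,2] mem=[2,0,0,0]
After op 14 (STO M1): stack=[8,6] mem=[2,2,0,0]
After op 15 (swap): stack=[6,8] mem=[2,2,0,0]

Answer: 8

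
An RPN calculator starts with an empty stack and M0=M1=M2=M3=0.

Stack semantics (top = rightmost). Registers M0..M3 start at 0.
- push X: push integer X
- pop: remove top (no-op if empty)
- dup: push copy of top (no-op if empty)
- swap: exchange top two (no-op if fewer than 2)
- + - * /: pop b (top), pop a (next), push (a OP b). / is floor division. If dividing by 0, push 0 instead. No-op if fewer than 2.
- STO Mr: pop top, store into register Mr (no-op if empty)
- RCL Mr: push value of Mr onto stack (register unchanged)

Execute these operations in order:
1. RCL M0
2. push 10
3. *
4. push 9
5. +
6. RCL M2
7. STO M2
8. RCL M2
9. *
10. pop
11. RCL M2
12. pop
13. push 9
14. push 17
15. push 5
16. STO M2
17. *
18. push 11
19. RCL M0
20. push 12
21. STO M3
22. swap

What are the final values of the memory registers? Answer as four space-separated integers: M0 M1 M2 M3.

After op 1 (RCL M0): stack=[0] mem=[0,0,0,0]
After op 2 (push 10): stack=[0,10] mem=[0,0,0,0]
After op 3 (*): stack=[0] mem=[0,0,0,0]
After op 4 (push 9): stack=[0,9] mem=[0,0,0,0]
After op 5 (+): stack=[9] mem=[0,0,0,0]
After op 6 (RCL M2): stack=[9,0] mem=[0,0,0,0]
After op 7 (STO M2): stack=[9] mem=[0,0,0,0]
After op 8 (RCL M2): stack=[9,0] mem=[0,0,0,0]
After op 9 (*): stack=[0] mem=[0,0,0,0]
After op 10 (pop): stack=[empty] mem=[0,0,0,0]
After op 11 (RCL M2): stack=[0] mem=[0,0,0,0]
After op 12 (pop): stack=[empty] mem=[0,0,0,0]
After op 13 (push 9): stack=[9] mem=[0,0,0,0]
After op 14 (push 17): stack=[9,17] mem=[0,0,0,0]
After op 15 (push 5): stack=[9,17,5] mem=[0,0,0,0]
After op 16 (STO M2): stack=[9,17] mem=[0,0,5,0]
After op 17 (*): stack=[153] mem=[0,0,5,0]
After op 18 (push 11): stack=[153,11] mem=[0,0,5,0]
After op 19 (RCL M0): stack=[153,11,0] mem=[0,0,5,0]
After op 20 (push 12): stack=[153,11,0,12] mem=[0,0,5,0]
After op 21 (STO M3): stack=[153,11,0] mem=[0,0,5,12]
After op 22 (swap): stack=[153,0,11] mem=[0,0,5,12]

Answer: 0 0 5 12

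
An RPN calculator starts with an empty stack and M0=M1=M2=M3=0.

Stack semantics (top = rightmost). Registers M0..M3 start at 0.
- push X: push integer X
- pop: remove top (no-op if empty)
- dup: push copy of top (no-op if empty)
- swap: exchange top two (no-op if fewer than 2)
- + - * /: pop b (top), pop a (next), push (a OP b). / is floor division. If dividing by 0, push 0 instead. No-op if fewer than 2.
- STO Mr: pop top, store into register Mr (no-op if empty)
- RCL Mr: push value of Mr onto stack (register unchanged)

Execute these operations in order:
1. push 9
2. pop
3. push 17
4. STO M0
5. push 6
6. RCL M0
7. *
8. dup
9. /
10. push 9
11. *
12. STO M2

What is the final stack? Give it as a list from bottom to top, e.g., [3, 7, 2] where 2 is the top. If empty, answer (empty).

After op 1 (push 9): stack=[9] mem=[0,0,0,0]
After op 2 (pop): stack=[empty] mem=[0,0,0,0]
After op 3 (push 17): stack=[17] mem=[0,0,0,0]
After op 4 (STO M0): stack=[empty] mem=[17,0,0,0]
After op 5 (push 6): stack=[6] mem=[17,0,0,0]
After op 6 (RCL M0): stack=[6,17] mem=[17,0,0,0]
After op 7 (*): stack=[102] mem=[17,0,0,0]
After op 8 (dup): stack=[102,102] mem=[17,0,0,0]
After op 9 (/): stack=[1] mem=[17,0,0,0]
After op 10 (push 9): stack=[1,9] mem=[17,0,0,0]
After op 11 (*): stack=[9] mem=[17,0,0,0]
After op 12 (STO M2): stack=[empty] mem=[17,0,9,0]

Answer: (empty)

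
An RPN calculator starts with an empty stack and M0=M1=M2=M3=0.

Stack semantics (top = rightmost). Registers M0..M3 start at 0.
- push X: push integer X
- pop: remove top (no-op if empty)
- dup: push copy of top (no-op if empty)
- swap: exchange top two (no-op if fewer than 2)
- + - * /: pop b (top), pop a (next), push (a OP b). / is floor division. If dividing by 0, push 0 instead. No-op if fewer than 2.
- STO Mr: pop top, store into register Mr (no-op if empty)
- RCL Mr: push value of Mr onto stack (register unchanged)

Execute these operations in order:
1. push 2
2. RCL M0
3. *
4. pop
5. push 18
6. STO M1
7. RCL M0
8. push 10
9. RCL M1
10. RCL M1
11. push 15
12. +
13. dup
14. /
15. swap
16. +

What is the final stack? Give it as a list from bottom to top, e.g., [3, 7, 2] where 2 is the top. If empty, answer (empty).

After op 1 (push 2): stack=[2] mem=[0,0,0,0]
After op 2 (RCL M0): stack=[2,0] mem=[0,0,0,0]
After op 3 (*): stack=[0] mem=[0,0,0,0]
After op 4 (pop): stack=[empty] mem=[0,0,0,0]
After op 5 (push 18): stack=[18] mem=[0,0,0,0]
After op 6 (STO M1): stack=[empty] mem=[0,18,0,0]
After op 7 (RCL M0): stack=[0] mem=[0,18,0,0]
After op 8 (push 10): stack=[0,10] mem=[0,18,0,0]
After op 9 (RCL M1): stack=[0,10,18] mem=[0,18,0,0]
After op 10 (RCL M1): stack=[0,10,18,18] mem=[0,18,0,0]
After op 11 (push 15): stack=[0,10,18,18,15] mem=[0,18,0,0]
After op 12 (+): stack=[0,10,18,33] mem=[0,18,0,0]
After op 13 (dup): stack=[0,10,18,33,33] mem=[0,18,0,0]
After op 14 (/): stack=[0,10,18,1] mem=[0,18,0,0]
After op 15 (swap): stack=[0,10,1,18] mem=[0,18,0,0]
After op 16 (+): stack=[0,10,19] mem=[0,18,0,0]

Answer: [0, 10, 19]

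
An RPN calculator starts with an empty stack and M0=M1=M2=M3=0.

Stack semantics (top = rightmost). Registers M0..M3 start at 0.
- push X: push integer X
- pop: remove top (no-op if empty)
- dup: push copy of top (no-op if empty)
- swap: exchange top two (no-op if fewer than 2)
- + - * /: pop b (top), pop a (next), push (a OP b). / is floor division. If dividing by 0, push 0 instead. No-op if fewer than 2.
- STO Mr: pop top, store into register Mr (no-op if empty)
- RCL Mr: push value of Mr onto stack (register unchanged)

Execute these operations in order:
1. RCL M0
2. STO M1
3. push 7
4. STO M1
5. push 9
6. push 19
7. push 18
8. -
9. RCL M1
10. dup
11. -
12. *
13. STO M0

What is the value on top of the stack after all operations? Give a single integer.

After op 1 (RCL M0): stack=[0] mem=[0,0,0,0]
After op 2 (STO M1): stack=[empty] mem=[0,0,0,0]
After op 3 (push 7): stack=[7] mem=[0,0,0,0]
After op 4 (STO M1): stack=[empty] mem=[0,7,0,0]
After op 5 (push 9): stack=[9] mem=[0,7,0,0]
After op 6 (push 19): stack=[9,19] mem=[0,7,0,0]
After op 7 (push 18): stack=[9,19,18] mem=[0,7,0,0]
After op 8 (-): stack=[9,1] mem=[0,7,0,0]
After op 9 (RCL M1): stack=[9,1,7] mem=[0,7,0,0]
After op 10 (dup): stack=[9,1,7,7] mem=[0,7,0,0]
After op 11 (-): stack=[9,1,0] mem=[0,7,0,0]
After op 12 (*): stack=[9,0] mem=[0,7,0,0]
After op 13 (STO M0): stack=[9] mem=[0,7,0,0]

Answer: 9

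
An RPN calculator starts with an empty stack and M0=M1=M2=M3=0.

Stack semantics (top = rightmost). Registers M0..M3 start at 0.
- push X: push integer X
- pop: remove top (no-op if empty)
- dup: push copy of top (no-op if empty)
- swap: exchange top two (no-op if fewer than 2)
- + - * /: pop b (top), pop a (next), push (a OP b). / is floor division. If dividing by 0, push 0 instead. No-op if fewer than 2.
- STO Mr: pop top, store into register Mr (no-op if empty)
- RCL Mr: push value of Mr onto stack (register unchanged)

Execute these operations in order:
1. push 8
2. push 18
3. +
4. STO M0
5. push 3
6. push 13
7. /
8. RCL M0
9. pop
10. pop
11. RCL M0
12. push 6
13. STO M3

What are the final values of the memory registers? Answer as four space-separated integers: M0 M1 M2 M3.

After op 1 (push 8): stack=[8] mem=[0,0,0,0]
After op 2 (push 18): stack=[8,18] mem=[0,0,0,0]
After op 3 (+): stack=[26] mem=[0,0,0,0]
After op 4 (STO M0): stack=[empty] mem=[26,0,0,0]
After op 5 (push 3): stack=[3] mem=[26,0,0,0]
After op 6 (push 13): stack=[3,13] mem=[26,0,0,0]
After op 7 (/): stack=[0] mem=[26,0,0,0]
After op 8 (RCL M0): stack=[0,26] mem=[26,0,0,0]
After op 9 (pop): stack=[0] mem=[26,0,0,0]
After op 10 (pop): stack=[empty] mem=[26,0,0,0]
After op 11 (RCL M0): stack=[26] mem=[26,0,0,0]
After op 12 (push 6): stack=[26,6] mem=[26,0,0,0]
After op 13 (STO M3): stack=[26] mem=[26,0,0,6]

Answer: 26 0 0 6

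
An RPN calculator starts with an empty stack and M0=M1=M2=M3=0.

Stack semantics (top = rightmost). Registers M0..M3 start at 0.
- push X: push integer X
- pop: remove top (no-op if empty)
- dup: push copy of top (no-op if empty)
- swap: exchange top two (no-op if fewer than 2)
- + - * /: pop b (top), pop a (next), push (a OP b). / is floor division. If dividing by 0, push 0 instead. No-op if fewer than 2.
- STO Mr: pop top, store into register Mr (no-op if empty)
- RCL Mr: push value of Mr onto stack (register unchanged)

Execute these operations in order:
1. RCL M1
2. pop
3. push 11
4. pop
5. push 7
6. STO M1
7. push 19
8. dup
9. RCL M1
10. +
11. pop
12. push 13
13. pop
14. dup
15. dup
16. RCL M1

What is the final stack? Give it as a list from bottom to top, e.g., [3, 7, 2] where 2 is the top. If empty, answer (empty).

After op 1 (RCL M1): stack=[0] mem=[0,0,0,0]
After op 2 (pop): stack=[empty] mem=[0,0,0,0]
After op 3 (push 11): stack=[11] mem=[0,0,0,0]
After op 4 (pop): stack=[empty] mem=[0,0,0,0]
After op 5 (push 7): stack=[7] mem=[0,0,0,0]
After op 6 (STO M1): stack=[empty] mem=[0,7,0,0]
After op 7 (push 19): stack=[19] mem=[0,7,0,0]
After op 8 (dup): stack=[19,19] mem=[0,7,0,0]
After op 9 (RCL M1): stack=[19,19,7] mem=[0,7,0,0]
After op 10 (+): stack=[19,26] mem=[0,7,0,0]
After op 11 (pop): stack=[19] mem=[0,7,0,0]
After op 12 (push 13): stack=[19,13] mem=[0,7,0,0]
After op 13 (pop): stack=[19] mem=[0,7,0,0]
After op 14 (dup): stack=[19,19] mem=[0,7,0,0]
After op 15 (dup): stack=[19,19,19] mem=[0,7,0,0]
After op 16 (RCL M1): stack=[19,19,19,7] mem=[0,7,0,0]

Answer: [19, 19, 19, 7]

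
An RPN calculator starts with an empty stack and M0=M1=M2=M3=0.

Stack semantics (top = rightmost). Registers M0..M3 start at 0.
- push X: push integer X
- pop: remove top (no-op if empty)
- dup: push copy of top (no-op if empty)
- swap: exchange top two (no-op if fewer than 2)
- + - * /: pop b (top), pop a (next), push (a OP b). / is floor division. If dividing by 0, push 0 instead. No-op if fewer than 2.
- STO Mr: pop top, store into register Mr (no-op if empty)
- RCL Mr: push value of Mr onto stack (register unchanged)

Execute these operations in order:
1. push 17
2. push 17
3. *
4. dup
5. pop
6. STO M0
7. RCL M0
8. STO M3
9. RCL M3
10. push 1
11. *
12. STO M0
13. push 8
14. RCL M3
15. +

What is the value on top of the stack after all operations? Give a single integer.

After op 1 (push 17): stack=[17] mem=[0,0,0,0]
After op 2 (push 17): stack=[17,17] mem=[0,0,0,0]
After op 3 (*): stack=[289] mem=[0,0,0,0]
After op 4 (dup): stack=[289,289] mem=[0,0,0,0]
After op 5 (pop): stack=[289] mem=[0,0,0,0]
After op 6 (STO M0): stack=[empty] mem=[289,0,0,0]
After op 7 (RCL M0): stack=[289] mem=[289,0,0,0]
After op 8 (STO M3): stack=[empty] mem=[289,0,0,289]
After op 9 (RCL M3): stack=[289] mem=[289,0,0,289]
After op 10 (push 1): stack=[289,1] mem=[289,0,0,289]
After op 11 (*): stack=[289] mem=[289,0,0,289]
After op 12 (STO M0): stack=[empty] mem=[289,0,0,289]
After op 13 (push 8): stack=[8] mem=[289,0,0,289]
After op 14 (RCL M3): stack=[8,289] mem=[289,0,0,289]
After op 15 (+): stack=[297] mem=[289,0,0,289]

Answer: 297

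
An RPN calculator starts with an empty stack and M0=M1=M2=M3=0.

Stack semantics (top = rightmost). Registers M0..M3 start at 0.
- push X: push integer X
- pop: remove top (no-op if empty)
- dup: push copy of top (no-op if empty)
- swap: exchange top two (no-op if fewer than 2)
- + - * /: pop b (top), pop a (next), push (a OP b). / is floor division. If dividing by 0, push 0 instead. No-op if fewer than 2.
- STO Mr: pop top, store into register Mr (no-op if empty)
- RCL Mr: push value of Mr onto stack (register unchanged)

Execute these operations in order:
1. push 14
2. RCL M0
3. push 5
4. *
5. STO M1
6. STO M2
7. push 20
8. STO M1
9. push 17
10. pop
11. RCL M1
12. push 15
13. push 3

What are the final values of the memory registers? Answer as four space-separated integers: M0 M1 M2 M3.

Answer: 0 20 14 0

Derivation:
After op 1 (push 14): stack=[14] mem=[0,0,0,0]
After op 2 (RCL M0): stack=[14,0] mem=[0,0,0,0]
After op 3 (push 5): stack=[14,0,5] mem=[0,0,0,0]
After op 4 (*): stack=[14,0] mem=[0,0,0,0]
After op 5 (STO M1): stack=[14] mem=[0,0,0,0]
After op 6 (STO M2): stack=[empty] mem=[0,0,14,0]
After op 7 (push 20): stack=[20] mem=[0,0,14,0]
After op 8 (STO M1): stack=[empty] mem=[0,20,14,0]
After op 9 (push 17): stack=[17] mem=[0,20,14,0]
After op 10 (pop): stack=[empty] mem=[0,20,14,0]
After op 11 (RCL M1): stack=[20] mem=[0,20,14,0]
After op 12 (push 15): stack=[20,15] mem=[0,20,14,0]
After op 13 (push 3): stack=[20,15,3] mem=[0,20,14,0]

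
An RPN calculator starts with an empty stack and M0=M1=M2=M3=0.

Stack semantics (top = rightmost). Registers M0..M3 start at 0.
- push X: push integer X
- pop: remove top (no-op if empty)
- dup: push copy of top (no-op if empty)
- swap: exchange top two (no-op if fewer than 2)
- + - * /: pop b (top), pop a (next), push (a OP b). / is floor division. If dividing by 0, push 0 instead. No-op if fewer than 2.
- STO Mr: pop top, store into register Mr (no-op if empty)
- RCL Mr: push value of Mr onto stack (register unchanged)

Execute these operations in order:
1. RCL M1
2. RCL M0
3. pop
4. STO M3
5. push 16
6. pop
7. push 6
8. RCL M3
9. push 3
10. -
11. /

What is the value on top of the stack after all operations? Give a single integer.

After op 1 (RCL M1): stack=[0] mem=[0,0,0,0]
After op 2 (RCL M0): stack=[0,0] mem=[0,0,0,0]
After op 3 (pop): stack=[0] mem=[0,0,0,0]
After op 4 (STO M3): stack=[empty] mem=[0,0,0,0]
After op 5 (push 16): stack=[16] mem=[0,0,0,0]
After op 6 (pop): stack=[empty] mem=[0,0,0,0]
After op 7 (push 6): stack=[6] mem=[0,0,0,0]
After op 8 (RCL M3): stack=[6,0] mem=[0,0,0,0]
After op 9 (push 3): stack=[6,0,3] mem=[0,0,0,0]
After op 10 (-): stack=[6,-3] mem=[0,0,0,0]
After op 11 (/): stack=[-2] mem=[0,0,0,0]

Answer: -2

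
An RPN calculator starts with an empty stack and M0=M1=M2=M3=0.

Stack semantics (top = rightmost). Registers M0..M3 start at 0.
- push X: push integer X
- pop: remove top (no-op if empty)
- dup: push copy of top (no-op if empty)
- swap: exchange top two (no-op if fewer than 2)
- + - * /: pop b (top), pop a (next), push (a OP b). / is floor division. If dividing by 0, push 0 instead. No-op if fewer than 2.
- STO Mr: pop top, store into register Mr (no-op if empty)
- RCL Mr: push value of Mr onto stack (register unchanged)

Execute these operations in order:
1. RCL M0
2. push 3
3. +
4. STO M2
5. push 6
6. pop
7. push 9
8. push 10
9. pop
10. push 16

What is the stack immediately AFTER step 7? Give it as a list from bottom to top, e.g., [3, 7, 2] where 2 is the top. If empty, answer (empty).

After op 1 (RCL M0): stack=[0] mem=[0,0,0,0]
After op 2 (push 3): stack=[0,3] mem=[0,0,0,0]
After op 3 (+): stack=[3] mem=[0,0,0,0]
After op 4 (STO M2): stack=[empty] mem=[0,0,3,0]
After op 5 (push 6): stack=[6] mem=[0,0,3,0]
After op 6 (pop): stack=[empty] mem=[0,0,3,0]
After op 7 (push 9): stack=[9] mem=[0,0,3,0]

[9]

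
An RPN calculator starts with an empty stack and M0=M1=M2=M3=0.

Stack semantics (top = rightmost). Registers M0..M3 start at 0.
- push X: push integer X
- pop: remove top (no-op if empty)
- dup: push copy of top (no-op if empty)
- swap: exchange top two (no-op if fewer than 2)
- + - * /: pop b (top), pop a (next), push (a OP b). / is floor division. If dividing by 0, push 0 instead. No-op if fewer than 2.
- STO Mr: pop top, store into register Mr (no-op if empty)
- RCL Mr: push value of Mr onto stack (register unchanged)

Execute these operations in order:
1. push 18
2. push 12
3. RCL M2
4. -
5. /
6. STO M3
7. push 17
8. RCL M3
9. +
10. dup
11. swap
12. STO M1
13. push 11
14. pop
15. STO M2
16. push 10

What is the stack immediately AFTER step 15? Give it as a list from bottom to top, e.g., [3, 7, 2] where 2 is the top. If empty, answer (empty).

After op 1 (push 18): stack=[18] mem=[0,0,0,0]
After op 2 (push 12): stack=[18,12] mem=[0,0,0,0]
After op 3 (RCL M2): stack=[18,12,0] mem=[0,0,0,0]
After op 4 (-): stack=[18,12] mem=[0,0,0,0]
After op 5 (/): stack=[1] mem=[0,0,0,0]
After op 6 (STO M3): stack=[empty] mem=[0,0,0,1]
After op 7 (push 17): stack=[17] mem=[0,0,0,1]
After op 8 (RCL M3): stack=[17,1] mem=[0,0,0,1]
After op 9 (+): stack=[18] mem=[0,0,0,1]
After op 10 (dup): stack=[18,18] mem=[0,0,0,1]
After op 11 (swap): stack=[18,18] mem=[0,0,0,1]
After op 12 (STO M1): stack=[18] mem=[0,18,0,1]
After op 13 (push 11): stack=[18,11] mem=[0,18,0,1]
After op 14 (pop): stack=[18] mem=[0,18,0,1]
After op 15 (STO M2): stack=[empty] mem=[0,18,18,1]

(empty)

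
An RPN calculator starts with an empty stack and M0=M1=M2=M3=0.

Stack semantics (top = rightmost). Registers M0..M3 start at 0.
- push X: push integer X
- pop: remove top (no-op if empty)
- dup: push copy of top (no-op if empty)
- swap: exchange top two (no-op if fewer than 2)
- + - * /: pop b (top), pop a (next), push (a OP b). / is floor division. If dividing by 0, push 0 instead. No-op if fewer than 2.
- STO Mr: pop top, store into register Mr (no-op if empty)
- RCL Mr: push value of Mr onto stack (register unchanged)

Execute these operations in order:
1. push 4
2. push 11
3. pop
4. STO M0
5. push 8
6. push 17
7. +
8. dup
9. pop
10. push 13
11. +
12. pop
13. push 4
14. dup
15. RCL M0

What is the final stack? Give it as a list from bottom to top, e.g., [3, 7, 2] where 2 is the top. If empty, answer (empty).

After op 1 (push 4): stack=[4] mem=[0,0,0,0]
After op 2 (push 11): stack=[4,11] mem=[0,0,0,0]
After op 3 (pop): stack=[4] mem=[0,0,0,0]
After op 4 (STO M0): stack=[empty] mem=[4,0,0,0]
After op 5 (push 8): stack=[8] mem=[4,0,0,0]
After op 6 (push 17): stack=[8,17] mem=[4,0,0,0]
After op 7 (+): stack=[25] mem=[4,0,0,0]
After op 8 (dup): stack=[25,25] mem=[4,0,0,0]
After op 9 (pop): stack=[25] mem=[4,0,0,0]
After op 10 (push 13): stack=[25,13] mem=[4,0,0,0]
After op 11 (+): stack=[38] mem=[4,0,0,0]
After op 12 (pop): stack=[empty] mem=[4,0,0,0]
After op 13 (push 4): stack=[4] mem=[4,0,0,0]
After op 14 (dup): stack=[4,4] mem=[4,0,0,0]
After op 15 (RCL M0): stack=[4,4,4] mem=[4,0,0,0]

Answer: [4, 4, 4]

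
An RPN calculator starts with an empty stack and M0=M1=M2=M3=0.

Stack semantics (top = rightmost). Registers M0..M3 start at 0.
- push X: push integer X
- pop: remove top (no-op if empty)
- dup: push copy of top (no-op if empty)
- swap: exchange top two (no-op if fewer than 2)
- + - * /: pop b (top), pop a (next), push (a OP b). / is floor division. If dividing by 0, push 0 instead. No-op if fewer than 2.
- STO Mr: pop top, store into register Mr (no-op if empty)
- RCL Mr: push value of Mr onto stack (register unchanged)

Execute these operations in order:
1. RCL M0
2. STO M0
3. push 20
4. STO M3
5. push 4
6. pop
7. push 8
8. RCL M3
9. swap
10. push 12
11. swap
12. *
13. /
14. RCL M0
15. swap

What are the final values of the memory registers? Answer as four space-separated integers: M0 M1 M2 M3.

Answer: 0 0 0 20

Derivation:
After op 1 (RCL M0): stack=[0] mem=[0,0,0,0]
After op 2 (STO M0): stack=[empty] mem=[0,0,0,0]
After op 3 (push 20): stack=[20] mem=[0,0,0,0]
After op 4 (STO M3): stack=[empty] mem=[0,0,0,20]
After op 5 (push 4): stack=[4] mem=[0,0,0,20]
After op 6 (pop): stack=[empty] mem=[0,0,0,20]
After op 7 (push 8): stack=[8] mem=[0,0,0,20]
After op 8 (RCL M3): stack=[8,20] mem=[0,0,0,20]
After op 9 (swap): stack=[20,8] mem=[0,0,0,20]
After op 10 (push 12): stack=[20,8,12] mem=[0,0,0,20]
After op 11 (swap): stack=[20,12,8] mem=[0,0,0,20]
After op 12 (*): stack=[20,96] mem=[0,0,0,20]
After op 13 (/): stack=[0] mem=[0,0,0,20]
After op 14 (RCL M0): stack=[0,0] mem=[0,0,0,20]
After op 15 (swap): stack=[0,0] mem=[0,0,0,20]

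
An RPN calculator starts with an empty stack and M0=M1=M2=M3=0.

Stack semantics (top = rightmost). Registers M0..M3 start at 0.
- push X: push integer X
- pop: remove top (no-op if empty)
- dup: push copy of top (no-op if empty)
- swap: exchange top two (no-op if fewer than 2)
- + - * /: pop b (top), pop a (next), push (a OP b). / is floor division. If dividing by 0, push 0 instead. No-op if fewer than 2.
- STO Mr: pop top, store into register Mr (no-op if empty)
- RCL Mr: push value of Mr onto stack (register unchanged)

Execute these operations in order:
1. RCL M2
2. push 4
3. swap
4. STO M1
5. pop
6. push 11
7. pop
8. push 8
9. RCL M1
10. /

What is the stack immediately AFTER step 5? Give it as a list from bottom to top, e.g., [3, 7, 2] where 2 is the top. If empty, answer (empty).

After op 1 (RCL M2): stack=[0] mem=[0,0,0,0]
After op 2 (push 4): stack=[0,4] mem=[0,0,0,0]
After op 3 (swap): stack=[4,0] mem=[0,0,0,0]
After op 4 (STO M1): stack=[4] mem=[0,0,0,0]
After op 5 (pop): stack=[empty] mem=[0,0,0,0]

(empty)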